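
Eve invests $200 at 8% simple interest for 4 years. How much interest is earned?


Use the formula I = P x R x T / 100
P x R x T = 200 x 8 x 4 = 6400
I = 6400 / 100 = $64

$64


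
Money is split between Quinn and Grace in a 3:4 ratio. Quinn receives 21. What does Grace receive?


Find the multiplier:
21 / 3 = 7
Apply to Grace's share:
4 x 7 = 28

28


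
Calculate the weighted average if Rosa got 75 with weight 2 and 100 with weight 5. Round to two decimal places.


Weighted sum:
2 x 75 + 5 x 100 = 650
Total weight:
2 + 5 = 7
Weighted average:
650 / 7 = 92.8571... ≈ 92.86

92.86


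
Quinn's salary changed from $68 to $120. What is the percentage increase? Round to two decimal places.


Find the absolute change:
|120 - 68| = 52
Divide by original and multiply by 100:
52 / 68 x 100 = 76.4705...% ≈ 76.47%

76.47%


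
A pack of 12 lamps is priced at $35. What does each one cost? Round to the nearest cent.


Total cost: $35
Number of items: 12
Unit price: $35 / 12 = $2.9166... ≈ $2.92

$2.92


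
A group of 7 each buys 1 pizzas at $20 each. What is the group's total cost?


Cost per person:
1 x $20 = $20
Group total:
7 x $20 = $140

$140


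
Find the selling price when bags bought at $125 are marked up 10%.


Calculate the markup amount:
10% of $125 = $12.50
Add to cost:
$125 + $12.50 = $137.50

$137.50


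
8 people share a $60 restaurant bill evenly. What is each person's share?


Total bill: $60
Number of people: 8
Each pays: $60 / 8 = $7.50

$7.50


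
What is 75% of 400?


Convert percentage to decimal:
75% = 0.75
Multiply:
400 x 0.75 = 300

300


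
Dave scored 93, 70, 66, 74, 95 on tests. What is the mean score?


Add the scores:
93 + 70 + 66 + 74 + 95 = 398
Divide by the number of tests:
398 / 5 = 79.6

79.6


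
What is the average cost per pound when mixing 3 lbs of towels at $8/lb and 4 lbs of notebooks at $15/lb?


Cost of towels:
3 x $8 = $24
Cost of notebooks:
4 x $15 = $60
Total cost: $24 + $60 = $84
Total weight: 7 lbs
Average: $84 / 7 = $12/lb

$12/lb


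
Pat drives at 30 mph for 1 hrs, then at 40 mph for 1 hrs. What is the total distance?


Leg 1 distance:
30 x 1 = 30 miles
Leg 2 distance:
40 x 1 = 40 miles
Total distance:
30 + 40 = 70 miles

70 miles


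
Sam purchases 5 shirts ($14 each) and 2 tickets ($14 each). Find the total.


Cost of shirts:
5 x $14 = $70
Cost of tickets:
2 x $14 = $28
Add both:
$70 + $28 = $98

$98


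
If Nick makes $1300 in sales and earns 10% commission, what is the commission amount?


Convert rate to decimal:
10% = 0.1
Multiply by sales:
$1300 x 0.1 = $130

$130


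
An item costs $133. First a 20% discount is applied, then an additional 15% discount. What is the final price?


First discount:
20% of $133 = $26.60
Price after first discount:
$133 - $26.60 = $106.40
Second discount:
15% of $106.40 = $15.96
Final price:
$106.40 - $15.96 = $90.44

$90.44


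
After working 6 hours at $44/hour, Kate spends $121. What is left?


Calculate earnings:
6 x $44 = $264
Subtract spending:
$264 - $121 = $143

$143


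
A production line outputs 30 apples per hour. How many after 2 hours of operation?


Production rate: 30 apples per hour
Time: 2 hours
Total: 30 x 2 = 60 apples

60 apples


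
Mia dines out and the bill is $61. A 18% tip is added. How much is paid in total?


Calculate the tip:
18% of $61 = $10.98
Add tip to meal cost:
$61 + $10.98 = $71.98

$71.98


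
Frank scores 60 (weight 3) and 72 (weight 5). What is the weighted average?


Weighted sum:
3 x 60 + 5 x 72 = 540
Total weight:
3 + 5 = 8
Weighted average:
540 / 8 = 67.5

67.5


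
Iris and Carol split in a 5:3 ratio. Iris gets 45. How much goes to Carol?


Find the multiplier:
45 / 5 = 9
Apply to Carol's share:
3 x 9 = 27

27


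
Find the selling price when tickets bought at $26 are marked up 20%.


Calculate the markup amount:
20% of $26 = $5.20
Add to cost:
$26 + $5.20 = $31.20

$31.20


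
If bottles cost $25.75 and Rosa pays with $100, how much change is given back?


Start with the amount paid:
$100
Subtract the price:
$100 - $25.75 = $74.25

$74.25


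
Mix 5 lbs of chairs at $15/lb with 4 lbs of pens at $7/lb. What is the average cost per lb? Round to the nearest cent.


Cost of chairs:
5 x $15 = $75
Cost of pens:
4 x $7 = $28
Total cost: $75 + $28 = $103
Total weight: 9 lbs
Average: $103 / 9 = $11.4444... ≈ $11.44/lb

$11.44/lb


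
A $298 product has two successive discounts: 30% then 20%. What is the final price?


First discount:
30% of $298 = $89.40
Price after first discount:
$298 - $89.40 = $208.60
Second discount:
20% of $208.60 = $41.72
Final price:
$208.60 - $41.72 = $166.88

$166.88


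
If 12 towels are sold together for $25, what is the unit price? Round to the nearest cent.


Total cost: $25
Number of items: 12
Unit price: $25 / 12 = $2.0833... ≈ $2.08

$2.08


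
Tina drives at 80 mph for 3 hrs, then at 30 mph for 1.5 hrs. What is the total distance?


Leg 1 distance:
80 x 3 = 240 miles
Leg 2 distance:
30 x 1.5 = 45 miles
Total distance:
240 + 45 = 285 miles

285 miles


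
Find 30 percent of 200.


Convert percentage to decimal:
30% = 0.3
Multiply:
200 x 0.3 = 60

60


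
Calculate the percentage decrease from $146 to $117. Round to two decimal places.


Find the absolute change:
|117 - 146| = 29
Divide by original and multiply by 100:
29 / 146 x 100 = 19.8630...% ≈ 19.86%

19.86%


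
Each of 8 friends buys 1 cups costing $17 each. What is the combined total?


Cost per person:
1 x $17 = $17
Group total:
8 x $17 = $136

$136


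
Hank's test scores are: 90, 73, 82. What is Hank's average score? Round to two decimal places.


Add the scores:
90 + 73 + 82 = 245
Divide by the number of tests:
245 / 3 = 81.6666... ≈ 81.67

81.67


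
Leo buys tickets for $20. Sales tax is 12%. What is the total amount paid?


Calculate the tax:
12% of $20 = $2.40
Add tax to price:
$20 + $2.40 = $22.40

$22.40


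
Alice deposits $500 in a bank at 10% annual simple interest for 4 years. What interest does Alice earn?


Use the formula I = P x R x T / 100
P x R x T = 500 x 10 x 4 = 20000
I = 20000 / 100 = $200

$200


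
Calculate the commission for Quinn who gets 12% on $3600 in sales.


Convert rate to decimal:
12% = 0.12
Multiply by sales:
$3600 x 0.12 = $432

$432


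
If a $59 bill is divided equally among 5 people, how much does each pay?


Total bill: $59
Number of people: 5
Each pays: $59 / 5 = $11.80

$11.80


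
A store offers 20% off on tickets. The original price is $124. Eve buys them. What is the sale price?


Calculate the discount amount:
20% of $124 = $24.80
Subtract from original:
$124 - $24.80 = $99.20

$99.20


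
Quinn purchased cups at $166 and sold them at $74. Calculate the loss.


Selling price = $74
Cost price = $166
Loss = cost price - selling price:
Loss = $166 - $74 = $92

$92


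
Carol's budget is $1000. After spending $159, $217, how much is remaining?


Add up expenses:
$159 + $217 = $376
Subtract from budget:
$1000 - $376 = $624

$624


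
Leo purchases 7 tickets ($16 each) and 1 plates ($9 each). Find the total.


Cost of tickets:
7 x $16 = $112
Cost of plates:
1 x $9 = $9
Add both:
$112 + $9 = $121

$121


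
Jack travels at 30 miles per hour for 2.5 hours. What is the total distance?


Use the formula: distance = speed x time
Speed = 30 mph, Time = 2.5 hours
30 x 2.5 = 75 miles

75 miles


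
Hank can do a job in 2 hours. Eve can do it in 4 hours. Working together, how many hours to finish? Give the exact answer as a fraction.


Hank's rate: 1/2 of the job per hour
Eve's rate: 1/4 of the job per hour
Combined rate: 1/2 + 1/4 = 3/4 per hour
Time = 1 / (3/4) = 4/3 hours (≈ 1.33 hours)

4/3 hours


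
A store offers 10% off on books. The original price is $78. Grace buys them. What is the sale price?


Calculate the discount amount:
10% of $78 = $7.80
Subtract from original:
$78 - $7.80 = $70.20

$70.20


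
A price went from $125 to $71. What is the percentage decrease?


Find the absolute change:
|71 - 125| = 54
Divide by original and multiply by 100:
54 / 125 x 100 = 43.2%

43.2%


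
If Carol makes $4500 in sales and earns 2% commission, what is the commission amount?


Convert rate to decimal:
2% = 0.02
Multiply by sales:
$4500 x 0.02 = $90

$90


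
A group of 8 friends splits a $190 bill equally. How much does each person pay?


Total bill: $190
Number of people: 8
Each pays: $190 / 8 = $23.75

$23.75


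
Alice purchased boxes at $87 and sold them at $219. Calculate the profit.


Selling price = $219
Cost price = $87
Profit = selling price - cost price:
Profit = $219 - $87 = $132

$132


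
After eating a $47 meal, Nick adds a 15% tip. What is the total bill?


Calculate the tip:
15% of $47 = $7.05
Add tip to meal cost:
$47 + $7.05 = $54.05

$54.05


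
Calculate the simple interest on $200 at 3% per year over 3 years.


Use the formula I = P x R x T / 100
P x R x T = 200 x 3 x 3 = 1800
I = 1800 / 100 = $18

$18


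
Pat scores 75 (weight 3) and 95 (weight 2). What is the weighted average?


Weighted sum:
3 x 75 + 2 x 95 = 415
Total weight:
3 + 2 = 5
Weighted average:
415 / 5 = 83

83


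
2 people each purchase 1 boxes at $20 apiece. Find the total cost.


Cost per person:
1 x $20 = $20
Group total:
2 x $20 = $40

$40


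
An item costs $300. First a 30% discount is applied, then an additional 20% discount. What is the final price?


First discount:
30% of $300 = $90
Price after first discount:
$300 - $90 = $210
Second discount:
20% of $210 = $42
Final price:
$210 - $42 = $168

$168


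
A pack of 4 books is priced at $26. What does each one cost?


Total cost: $26
Number of items: 4
Unit price: $26 / 4 = $6.50

$6.50


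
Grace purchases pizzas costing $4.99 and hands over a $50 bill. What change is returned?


Start with the amount paid:
$50
Subtract the price:
$50 - $4.99 = $45.01

$45.01


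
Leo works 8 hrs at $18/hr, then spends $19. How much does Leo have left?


Calculate earnings:
8 x $18 = $144
Subtract spending:
$144 - $19 = $125

$125


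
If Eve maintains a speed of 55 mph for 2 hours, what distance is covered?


Use the formula: distance = speed x time
Speed = 55 mph, Time = 2 hours
55 x 2 = 110 miles

110 miles


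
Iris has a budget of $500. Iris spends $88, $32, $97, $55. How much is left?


Add up expenses:
$88 + $32 + $97 + $55 = $272
Subtract from budget:
$500 - $272 = $228

$228


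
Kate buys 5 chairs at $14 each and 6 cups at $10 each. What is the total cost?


Cost of chairs:
5 x $14 = $70
Cost of cups:
6 x $10 = $60
Add both:
$70 + $60 = $130

$130


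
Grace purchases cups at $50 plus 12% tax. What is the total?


Calculate the tax:
12% of $50 = $6
Add tax to price:
$50 + $6 = $56

$56


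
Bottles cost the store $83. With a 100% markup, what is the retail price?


Calculate the markup amount:
100% of $83 = $83
Add to cost:
$83 + $83 = $166

$166


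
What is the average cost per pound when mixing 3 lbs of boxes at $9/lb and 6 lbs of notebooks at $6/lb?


Cost of boxes:
3 x $9 = $27
Cost of notebooks:
6 x $6 = $36
Total cost: $27 + $36 = $63
Total weight: 9 lbs
Average: $63 / 9 = $7/lb

$7/lb


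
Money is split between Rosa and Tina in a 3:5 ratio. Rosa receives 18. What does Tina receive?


Find the multiplier:
18 / 3 = 6
Apply to Tina's share:
5 x 6 = 30

30


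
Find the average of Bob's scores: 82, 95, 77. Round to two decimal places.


Add the scores:
82 + 95 + 77 = 254
Divide by the number of tests:
254 / 3 = 84.6666... ≈ 84.67

84.67


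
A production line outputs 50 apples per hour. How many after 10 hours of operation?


Production rate: 50 apples per hour
Time: 10 hours
Total: 50 x 10 = 500 apples

500 apples


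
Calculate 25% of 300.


Convert percentage to decimal:
25% = 0.25
Multiply:
300 x 0.25 = 75

75


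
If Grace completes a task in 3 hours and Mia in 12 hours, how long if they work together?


Grace's rate: 1/3 of the job per hour
Mia's rate: 1/12 of the job per hour
Combined rate: 1/3 + 1/12 = 5/12 per hour
Time = 1 / (5/12) = 12/5 = 2.4 hours

2.4 hours


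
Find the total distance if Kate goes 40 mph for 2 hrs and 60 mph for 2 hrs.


Leg 1 distance:
40 x 2 = 80 miles
Leg 2 distance:
60 x 2 = 120 miles
Total distance:
80 + 120 = 200 miles

200 miles


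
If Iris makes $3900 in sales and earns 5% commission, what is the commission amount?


Convert rate to decimal:
5% = 0.05
Multiply by sales:
$3900 x 0.05 = $195

$195


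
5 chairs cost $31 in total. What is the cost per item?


Total cost: $31
Number of items: 5
Unit price: $31 / 5 = $6.20

$6.20


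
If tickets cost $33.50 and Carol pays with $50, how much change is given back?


Start with the amount paid:
$50
Subtract the price:
$50 - $33.50 = $16.50

$16.50


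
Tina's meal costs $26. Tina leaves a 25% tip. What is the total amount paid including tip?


Calculate the tip:
25% of $26 = $6.50
Add tip to meal cost:
$26 + $6.50 = $32.50

$32.50


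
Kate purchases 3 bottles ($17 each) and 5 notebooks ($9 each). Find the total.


Cost of bottles:
3 x $17 = $51
Cost of notebooks:
5 x $9 = $45
Add both:
$51 + $45 = $96

$96


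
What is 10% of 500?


Convert percentage to decimal:
10% = 0.1
Multiply:
500 x 0.1 = 50

50


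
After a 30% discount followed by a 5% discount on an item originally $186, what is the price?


First discount:
30% of $186 = $55.80
Price after first discount:
$186 - $55.80 = $130.20
Second discount:
5% of $130.20 = $6.51
Final price:
$130.20 - $6.51 = $123.69

$123.69


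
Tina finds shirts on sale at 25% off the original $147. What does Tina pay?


Calculate the discount amount:
25% of $147 = $36.75
Subtract from original:
$147 - $36.75 = $110.25

$110.25


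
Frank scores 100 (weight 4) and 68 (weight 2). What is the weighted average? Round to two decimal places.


Weighted sum:
4 x 100 + 2 x 68 = 536
Total weight:
4 + 2 = 6
Weighted average:
536 / 6 = 89.3333... ≈ 89.33

89.33


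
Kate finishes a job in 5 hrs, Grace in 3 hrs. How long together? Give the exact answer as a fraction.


Kate's rate: 1/5 of the job per hour
Grace's rate: 1/3 of the job per hour
Combined rate: 1/5 + 1/3 = 8/15 per hour
Time = 1 / (8/15) = 15/8 hours (≈ 1.88 hours)

15/8 hours


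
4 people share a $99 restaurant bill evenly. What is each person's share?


Total bill: $99
Number of people: 4
Each pays: $99 / 4 = $24.75

$24.75


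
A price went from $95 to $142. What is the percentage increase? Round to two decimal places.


Find the absolute change:
|142 - 95| = 47
Divide by original and multiply by 100:
47 / 95 x 100 = 49.4736...% ≈ 49.47%

49.47%


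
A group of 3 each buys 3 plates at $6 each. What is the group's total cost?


Cost per person:
3 x $6 = $18
Group total:
3 x $18 = $54

$54


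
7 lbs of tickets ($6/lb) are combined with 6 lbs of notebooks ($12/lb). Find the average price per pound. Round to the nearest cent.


Cost of tickets:
7 x $6 = $42
Cost of notebooks:
6 x $12 = $72
Total cost: $42 + $72 = $114
Total weight: 13 lbs
Average: $114 / 13 = $8.7692... ≈ $8.77/lb

$8.77/lb


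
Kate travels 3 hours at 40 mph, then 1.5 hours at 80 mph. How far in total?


Leg 1 distance:
40 x 3 = 120 miles
Leg 2 distance:
80 x 1.5 = 120 miles
Total distance:
120 + 120 = 240 miles

240 miles


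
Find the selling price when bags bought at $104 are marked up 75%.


Calculate the markup amount:
75% of $104 = $78
Add to cost:
$104 + $78 = $182

$182


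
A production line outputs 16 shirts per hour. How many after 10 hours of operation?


Production rate: 16 shirts per hour
Time: 10 hours
Total: 16 x 10 = 160 shirts

160 shirts


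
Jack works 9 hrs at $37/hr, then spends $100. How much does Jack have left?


Calculate earnings:
9 x $37 = $333
Subtract spending:
$333 - $100 = $233

$233


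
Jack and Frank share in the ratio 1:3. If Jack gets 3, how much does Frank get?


Find the multiplier:
3 / 1 = 3
Apply to Frank's share:
3 x 3 = 9

9


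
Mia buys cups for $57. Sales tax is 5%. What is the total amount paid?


Calculate the tax:
5% of $57 = $2.85
Add tax to price:
$57 + $2.85 = $59.85

$59.85


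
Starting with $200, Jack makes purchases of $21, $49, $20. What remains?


Add up expenses:
$21 + $49 + $20 = $90
Subtract from budget:
$200 - $90 = $110

$110


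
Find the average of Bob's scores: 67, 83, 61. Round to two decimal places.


Add the scores:
67 + 83 + 61 = 211
Divide by the number of tests:
211 / 3 = 70.3333... ≈ 70.33

70.33


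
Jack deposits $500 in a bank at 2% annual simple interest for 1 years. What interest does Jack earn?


Use the formula I = P x R x T / 100
P x R x T = 500 x 2 x 1 = 1000
I = 1000 / 100 = $10

$10


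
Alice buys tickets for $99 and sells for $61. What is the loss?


Selling price = $61
Cost price = $99
Loss = cost price - selling price:
Loss = $99 - $61 = $38

$38


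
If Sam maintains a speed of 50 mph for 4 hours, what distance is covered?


Use the formula: distance = speed x time
Speed = 50 mph, Time = 4 hours
50 x 4 = 200 miles

200 miles


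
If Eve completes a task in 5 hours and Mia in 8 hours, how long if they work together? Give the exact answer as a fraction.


Eve's rate: 1/5 of the job per hour
Mia's rate: 1/8 of the job per hour
Combined rate: 1/5 + 1/8 = 13/40 per hour
Time = 1 / (13/40) = 40/13 hours (≈ 3.08 hours)

40/13 hours


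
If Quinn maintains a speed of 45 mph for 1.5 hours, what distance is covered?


Use the formula: distance = speed x time
Speed = 45 mph, Time = 1.5 hours
45 x 1.5 = 67.5 miles

67.5 miles


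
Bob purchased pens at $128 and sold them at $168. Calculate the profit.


Selling price = $168
Cost price = $128
Profit = selling price - cost price:
Profit = $168 - $128 = $40

$40


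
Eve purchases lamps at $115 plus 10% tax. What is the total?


Calculate the tax:
10% of $115 = $11.50
Add tax to price:
$115 + $11.50 = $126.50

$126.50


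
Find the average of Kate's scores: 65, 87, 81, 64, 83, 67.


Add the scores:
65 + 87 + 81 + 64 + 83 + 67 = 447
Divide by the number of tests:
447 / 6 = 74.5

74.5


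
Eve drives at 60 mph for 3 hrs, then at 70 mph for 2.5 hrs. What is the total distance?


Leg 1 distance:
60 x 3 = 180 miles
Leg 2 distance:
70 x 2.5 = 175 miles
Total distance:
180 + 175 = 355 miles

355 miles


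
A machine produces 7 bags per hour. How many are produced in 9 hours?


Production rate: 7 bags per hour
Time: 9 hours
Total: 7 x 9 = 63 bags

63 bags


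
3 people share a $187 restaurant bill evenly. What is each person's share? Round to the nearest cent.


Total bill: $187
Number of people: 3
Each pays: $187 / 3 = $62.3333... ≈ $62.33

$62.33


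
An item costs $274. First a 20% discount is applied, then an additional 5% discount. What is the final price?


First discount:
20% of $274 = $54.80
Price after first discount:
$274 - $54.80 = $219.20
Second discount:
5% of $219.20 = $10.96
Final price:
$219.20 - $10.96 = $208.24

$208.24


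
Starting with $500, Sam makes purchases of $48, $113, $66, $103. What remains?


Add up expenses:
$48 + $113 + $66 + $103 = $330
Subtract from budget:
$500 - $330 = $170

$170


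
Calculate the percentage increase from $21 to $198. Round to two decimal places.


Find the absolute change:
|198 - 21| = 177
Divide by original and multiply by 100:
177 / 21 x 100 = 842.8571...% ≈ 842.86%

842.86%


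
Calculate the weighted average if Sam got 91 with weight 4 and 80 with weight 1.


Weighted sum:
4 x 91 + 1 x 80 = 444
Total weight:
4 + 1 = 5
Weighted average:
444 / 5 = 88.8

88.8


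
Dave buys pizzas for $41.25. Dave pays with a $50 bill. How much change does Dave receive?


Start with the amount paid:
$50
Subtract the price:
$50 - $41.25 = $8.75

$8.75


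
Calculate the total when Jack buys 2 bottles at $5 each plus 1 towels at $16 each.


Cost of bottles:
2 x $5 = $10
Cost of towels:
1 x $16 = $16
Add both:
$10 + $16 = $26

$26


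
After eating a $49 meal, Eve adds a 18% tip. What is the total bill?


Calculate the tip:
18% of $49 = $8.82
Add tip to meal cost:
$49 + $8.82 = $57.82

$57.82


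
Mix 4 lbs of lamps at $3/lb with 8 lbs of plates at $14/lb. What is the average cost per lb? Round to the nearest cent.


Cost of lamps:
4 x $3 = $12
Cost of plates:
8 x $14 = $112
Total cost: $12 + $112 = $124
Total weight: 12 lbs
Average: $124 / 12 = $10.3333... ≈ $10.33/lb

$10.33/lb


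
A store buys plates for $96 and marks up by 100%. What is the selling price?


Calculate the markup amount:
100% of $96 = $96
Add to cost:
$96 + $96 = $192

$192


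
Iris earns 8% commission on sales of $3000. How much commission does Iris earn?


Convert rate to decimal:
8% = 0.08
Multiply by sales:
$3000 x 0.08 = $240

$240


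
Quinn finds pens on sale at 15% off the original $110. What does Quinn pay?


Calculate the discount amount:
15% of $110 = $16.50
Subtract from original:
$110 - $16.50 = $93.50

$93.50


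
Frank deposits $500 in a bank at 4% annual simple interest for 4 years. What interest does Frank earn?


Use the formula I = P x R x T / 100
P x R x T = 500 x 4 x 4 = 8000
I = 8000 / 100 = $80

$80


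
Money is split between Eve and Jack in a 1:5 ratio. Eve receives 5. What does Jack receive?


Find the multiplier:
5 / 1 = 5
Apply to Jack's share:
5 x 5 = 25

25


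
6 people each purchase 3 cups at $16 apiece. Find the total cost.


Cost per person:
3 x $16 = $48
Group total:
6 x $48 = $288

$288


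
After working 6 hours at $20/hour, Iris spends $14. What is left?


Calculate earnings:
6 x $20 = $120
Subtract spending:
$120 - $14 = $106

$106


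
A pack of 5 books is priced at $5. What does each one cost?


Total cost: $5
Number of items: 5
Unit price: $5 / 5 = $1

$1


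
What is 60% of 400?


Convert percentage to decimal:
60% = 0.6
Multiply:
400 x 0.6 = 240

240


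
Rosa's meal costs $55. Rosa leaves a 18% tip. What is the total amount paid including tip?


Calculate the tip:
18% of $55 = $9.90
Add tip to meal cost:
$55 + $9.90 = $64.90

$64.90


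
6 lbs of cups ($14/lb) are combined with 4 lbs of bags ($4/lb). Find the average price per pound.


Cost of cups:
6 x $14 = $84
Cost of bags:
4 x $4 = $16
Total cost: $84 + $16 = $100
Total weight: 10 lbs
Average: $100 / 10 = $10/lb

$10/lb


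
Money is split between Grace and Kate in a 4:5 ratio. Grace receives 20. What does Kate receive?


Find the multiplier:
20 / 4 = 5
Apply to Kate's share:
5 x 5 = 25

25


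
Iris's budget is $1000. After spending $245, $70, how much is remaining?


Add up expenses:
$245 + $70 = $315
Subtract from budget:
$1000 - $315 = $685

$685


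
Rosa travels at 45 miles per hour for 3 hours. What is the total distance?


Use the formula: distance = speed x time
Speed = 45 mph, Time = 3 hours
45 x 3 = 135 miles

135 miles


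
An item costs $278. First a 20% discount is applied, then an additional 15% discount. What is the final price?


First discount:
20% of $278 = $55.60
Price after first discount:
$278 - $55.60 = $222.40
Second discount:
15% of $222.40 = $33.36
Final price:
$222.40 - $33.36 = $189.04

$189.04


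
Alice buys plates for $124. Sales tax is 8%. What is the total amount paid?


Calculate the tax:
8% of $124 = $9.92
Add tax to price:
$124 + $9.92 = $133.92

$133.92


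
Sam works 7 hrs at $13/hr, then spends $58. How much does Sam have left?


Calculate earnings:
7 x $13 = $91
Subtract spending:
$91 - $58 = $33

$33


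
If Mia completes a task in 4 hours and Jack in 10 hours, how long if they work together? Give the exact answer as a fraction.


Mia's rate: 1/4 of the job per hour
Jack's rate: 1/10 of the job per hour
Combined rate: 1/4 + 1/10 = 7/20 per hour
Time = 1 / (7/20) = 20/7 hours (≈ 2.86 hours)

20/7 hours


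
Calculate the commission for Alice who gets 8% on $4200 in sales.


Convert rate to decimal:
8% = 0.08
Multiply by sales:
$4200 x 0.08 = $336

$336


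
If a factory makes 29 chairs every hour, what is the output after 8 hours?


Production rate: 29 chairs per hour
Time: 8 hours
Total: 29 x 8 = 232 chairs

232 chairs


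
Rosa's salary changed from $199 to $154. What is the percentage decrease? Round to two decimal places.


Find the absolute change:
|154 - 199| = 45
Divide by original and multiply by 100:
45 / 199 x 100 = 22.6130...% ≈ 22.61%

22.61%


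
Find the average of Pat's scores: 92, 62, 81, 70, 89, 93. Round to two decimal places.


Add the scores:
92 + 62 + 81 + 70 + 89 + 93 = 487
Divide by the number of tests:
487 / 6 = 81.1666... ≈ 81.17

81.17


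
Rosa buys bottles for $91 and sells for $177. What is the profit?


Selling price = $177
Cost price = $91
Profit = selling price - cost price:
Profit = $177 - $91 = $86

$86


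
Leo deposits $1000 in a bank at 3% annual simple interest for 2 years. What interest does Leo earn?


Use the formula I = P x R x T / 100
P x R x T = 1000 x 3 x 2 = 6000
I = 6000 / 100 = $60

$60


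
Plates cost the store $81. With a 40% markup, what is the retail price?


Calculate the markup amount:
40% of $81 = $32.40
Add to cost:
$81 + $32.40 = $113.40

$113.40


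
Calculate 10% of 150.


Convert percentage to decimal:
10% = 0.1
Multiply:
150 x 0.1 = 15

15


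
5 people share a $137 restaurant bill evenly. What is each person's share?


Total bill: $137
Number of people: 5
Each pays: $137 / 5 = $27.40

$27.40


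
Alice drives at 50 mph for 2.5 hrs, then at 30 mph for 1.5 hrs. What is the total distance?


Leg 1 distance:
50 x 2.5 = 125 miles
Leg 2 distance:
30 x 1.5 = 45 miles
Total distance:
125 + 45 = 170 miles

170 miles


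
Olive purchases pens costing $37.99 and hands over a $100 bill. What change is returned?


Start with the amount paid:
$100
Subtract the price:
$100 - $37.99 = $62.01

$62.01


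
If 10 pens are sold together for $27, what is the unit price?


Total cost: $27
Number of items: 10
Unit price: $27 / 10 = $2.70

$2.70


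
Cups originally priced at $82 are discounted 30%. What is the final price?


Calculate the discount amount:
30% of $82 = $24.60
Subtract from original:
$82 - $24.60 = $57.40

$57.40


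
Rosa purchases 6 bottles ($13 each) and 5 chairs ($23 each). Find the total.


Cost of bottles:
6 x $13 = $78
Cost of chairs:
5 x $23 = $115
Add both:
$78 + $115 = $193

$193


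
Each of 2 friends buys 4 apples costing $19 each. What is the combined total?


Cost per person:
4 x $19 = $76
Group total:
2 x $76 = $152

$152


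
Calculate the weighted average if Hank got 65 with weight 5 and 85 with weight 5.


Weighted sum:
5 x 65 + 5 x 85 = 750
Total weight:
5 + 5 = 10
Weighted average:
750 / 10 = 75

75


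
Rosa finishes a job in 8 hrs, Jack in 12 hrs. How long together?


Rosa's rate: 1/8 of the job per hour
Jack's rate: 1/12 of the job per hour
Combined rate: 1/8 + 1/12 = 5/24 per hour
Time = 1 / (5/24) = 24/5 = 4.8 hours

4.8 hours


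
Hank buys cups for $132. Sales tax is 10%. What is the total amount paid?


Calculate the tax:
10% of $132 = $13.20
Add tax to price:
$132 + $13.20 = $145.20

$145.20


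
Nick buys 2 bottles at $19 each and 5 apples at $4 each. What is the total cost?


Cost of bottles:
2 x $19 = $38
Cost of apples:
5 x $4 = $20
Add both:
$38 + $20 = $58

$58


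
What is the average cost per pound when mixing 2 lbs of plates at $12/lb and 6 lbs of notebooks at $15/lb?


Cost of plates:
2 x $12 = $24
Cost of notebooks:
6 x $15 = $90
Total cost: $24 + $90 = $114
Total weight: 8 lbs
Average: $114 / 8 = $14.25/lb

$14.25/lb


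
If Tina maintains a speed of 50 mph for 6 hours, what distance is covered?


Use the formula: distance = speed x time
Speed = 50 mph, Time = 6 hours
50 x 6 = 300 miles

300 miles


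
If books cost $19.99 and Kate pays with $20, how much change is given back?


Start with the amount paid:
$20
Subtract the price:
$20 - $19.99 = $0.01

$0.01


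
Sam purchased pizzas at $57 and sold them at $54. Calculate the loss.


Selling price = $54
Cost price = $57
Loss = cost price - selling price:
Loss = $57 - $54 = $3

$3


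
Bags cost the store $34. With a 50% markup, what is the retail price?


Calculate the markup amount:
50% of $34 = $17
Add to cost:
$34 + $17 = $51

$51


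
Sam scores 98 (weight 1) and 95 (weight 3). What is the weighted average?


Weighted sum:
1 x 98 + 3 x 95 = 383
Total weight:
1 + 3 = 4
Weighted average:
383 / 4 = 95.75

95.75


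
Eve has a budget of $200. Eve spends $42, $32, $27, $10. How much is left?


Add up expenses:
$42 + $32 + $27 + $10 = $111
Subtract from budget:
$200 - $111 = $89

$89


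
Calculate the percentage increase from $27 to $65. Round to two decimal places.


Find the absolute change:
|65 - 27| = 38
Divide by original and multiply by 100:
38 / 27 x 100 = 140.7407...% ≈ 140.74%

140.74%


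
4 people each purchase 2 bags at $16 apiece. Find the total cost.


Cost per person:
2 x $16 = $32
Group total:
4 x $32 = $128

$128


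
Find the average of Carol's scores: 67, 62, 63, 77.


Add the scores:
67 + 62 + 63 + 77 = 269
Divide by the number of tests:
269 / 4 = 67.25

67.25


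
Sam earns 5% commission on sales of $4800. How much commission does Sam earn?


Convert rate to decimal:
5% = 0.05
Multiply by sales:
$4800 x 0.05 = $240

$240


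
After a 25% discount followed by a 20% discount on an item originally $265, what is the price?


First discount:
25% of $265 = $66.25
Price after first discount:
$265 - $66.25 = $198.75
Second discount:
20% of $198.75 = $39.75
Final price:
$198.75 - $39.75 = $159

$159


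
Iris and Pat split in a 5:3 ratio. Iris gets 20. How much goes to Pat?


Find the multiplier:
20 / 5 = 4
Apply to Pat's share:
3 x 4 = 12

12


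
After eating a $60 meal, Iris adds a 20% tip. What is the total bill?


Calculate the tip:
20% of $60 = $12
Add tip to meal cost:
$60 + $12 = $72

$72


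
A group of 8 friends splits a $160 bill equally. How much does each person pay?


Total bill: $160
Number of people: 8
Each pays: $160 / 8 = $20

$20


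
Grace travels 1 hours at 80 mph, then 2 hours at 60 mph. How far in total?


Leg 1 distance:
80 x 1 = 80 miles
Leg 2 distance:
60 x 2 = 120 miles
Total distance:
80 + 120 = 200 miles

200 miles


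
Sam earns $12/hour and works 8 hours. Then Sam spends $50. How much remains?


Calculate earnings:
8 x $12 = $96
Subtract spending:
$96 - $50 = $46

$46


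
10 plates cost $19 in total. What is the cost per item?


Total cost: $19
Number of items: 10
Unit price: $19 / 10 = $1.90

$1.90


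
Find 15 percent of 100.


Convert percentage to decimal:
15% = 0.15
Multiply:
100 x 0.15 = 15

15


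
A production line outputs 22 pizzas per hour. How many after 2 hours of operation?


Production rate: 22 pizzas per hour
Time: 2 hours
Total: 22 x 2 = 44 pizzas

44 pizzas


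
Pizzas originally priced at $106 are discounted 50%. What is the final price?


Calculate the discount amount:
50% of $106 = $53
Subtract from original:
$106 - $53 = $53

$53


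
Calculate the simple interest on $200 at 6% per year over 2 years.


Use the formula I = P x R x T / 100
P x R x T = 200 x 6 x 2 = 2400
I = 2400 / 100 = $24

$24


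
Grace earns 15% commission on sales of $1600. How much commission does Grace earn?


Convert rate to decimal:
15% = 0.15
Multiply by sales:
$1600 x 0.15 = $240

$240


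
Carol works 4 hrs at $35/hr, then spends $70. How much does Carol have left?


Calculate earnings:
4 x $35 = $140
Subtract spending:
$140 - $70 = $70

$70


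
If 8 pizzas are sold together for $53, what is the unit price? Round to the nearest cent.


Total cost: $53
Number of items: 8
Unit price: $53 / 8 = $6.625 ≈ $6.63

$6.63


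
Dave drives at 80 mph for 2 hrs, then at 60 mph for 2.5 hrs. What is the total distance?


Leg 1 distance:
80 x 2 = 160 miles
Leg 2 distance:
60 x 2.5 = 150 miles
Total distance:
160 + 150 = 310 miles

310 miles


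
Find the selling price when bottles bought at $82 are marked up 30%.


Calculate the markup amount:
30% of $82 = $24.60
Add to cost:
$82 + $24.60 = $106.60

$106.60


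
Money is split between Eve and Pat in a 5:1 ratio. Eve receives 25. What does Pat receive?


Find the multiplier:
25 / 5 = 5
Apply to Pat's share:
1 x 5 = 5

5


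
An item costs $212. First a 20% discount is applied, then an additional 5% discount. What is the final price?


First discount:
20% of $212 = $42.40
Price after first discount:
$212 - $42.40 = $169.60
Second discount:
5% of $169.60 = $8.48
Final price:
$169.60 - $8.48 = $161.12

$161.12


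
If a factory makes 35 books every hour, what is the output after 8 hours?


Production rate: 35 books per hour
Time: 8 hours
Total: 35 x 8 = 280 books

280 books


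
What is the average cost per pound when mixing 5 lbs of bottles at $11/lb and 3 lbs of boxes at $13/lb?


Cost of bottles:
5 x $11 = $55
Cost of boxes:
3 x $13 = $39
Total cost: $55 + $39 = $94
Total weight: 8 lbs
Average: $94 / 8 = $11.75/lb

$11.75/lb


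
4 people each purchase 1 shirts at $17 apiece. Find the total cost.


Cost per person:
1 x $17 = $17
Group total:
4 x $17 = $68

$68


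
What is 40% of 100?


Convert percentage to decimal:
40% = 0.4
Multiply:
100 x 0.4 = 40

40


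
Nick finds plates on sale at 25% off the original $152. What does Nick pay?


Calculate the discount amount:
25% of $152 = $38
Subtract from original:
$152 - $38 = $114

$114


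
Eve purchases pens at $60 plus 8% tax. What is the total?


Calculate the tax:
8% of $60 = $4.80
Add tax to price:
$60 + $4.80 = $64.80

$64.80


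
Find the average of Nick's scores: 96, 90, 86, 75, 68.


Add the scores:
96 + 90 + 86 + 75 + 68 = 415
Divide by the number of tests:
415 / 5 = 83

83


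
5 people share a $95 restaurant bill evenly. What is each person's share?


Total bill: $95
Number of people: 5
Each pays: $95 / 5 = $19

$19


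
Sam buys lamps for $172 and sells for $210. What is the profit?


Selling price = $210
Cost price = $172
Profit = selling price - cost price:
Profit = $210 - $172 = $38

$38


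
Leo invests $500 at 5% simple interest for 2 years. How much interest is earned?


Use the formula I = P x R x T / 100
P x R x T = 500 x 5 x 2 = 5000
I = 5000 / 100 = $50

$50


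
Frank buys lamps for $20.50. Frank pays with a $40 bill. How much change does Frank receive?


Start with the amount paid:
$40
Subtract the price:
$40 - $20.50 = $19.50

$19.50


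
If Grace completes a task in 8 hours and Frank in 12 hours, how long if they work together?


Grace's rate: 1/8 of the job per hour
Frank's rate: 1/12 of the job per hour
Combined rate: 1/8 + 1/12 = 5/24 per hour
Time = 1 / (5/24) = 24/5 = 4.8 hours

4.8 hours


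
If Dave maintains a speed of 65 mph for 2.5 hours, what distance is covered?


Use the formula: distance = speed x time
Speed = 65 mph, Time = 2.5 hours
65 x 2.5 = 162.5 miles

162.5 miles


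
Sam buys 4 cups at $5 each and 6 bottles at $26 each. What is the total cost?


Cost of cups:
4 x $5 = $20
Cost of bottles:
6 x $26 = $156
Add both:
$20 + $156 = $176

$176


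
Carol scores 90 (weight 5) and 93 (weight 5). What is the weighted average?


Weighted sum:
5 x 90 + 5 x 93 = 915
Total weight:
5 + 5 = 10
Weighted average:
915 / 10 = 91.5

91.5


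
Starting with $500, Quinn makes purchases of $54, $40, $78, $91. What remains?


Add up expenses:
$54 + $40 + $78 + $91 = $263
Subtract from budget:
$500 - $263 = $237

$237


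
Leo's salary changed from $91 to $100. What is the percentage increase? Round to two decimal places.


Find the absolute change:
|100 - 91| = 9
Divide by original and multiply by 100:
9 / 91 x 100 = 9.8901...% ≈ 9.89%

9.89%


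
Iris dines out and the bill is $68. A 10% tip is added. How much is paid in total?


Calculate the tip:
10% of $68 = $6.80
Add tip to meal cost:
$68 + $6.80 = $74.80

$74.80


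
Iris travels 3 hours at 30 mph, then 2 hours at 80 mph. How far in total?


Leg 1 distance:
30 x 3 = 90 miles
Leg 2 distance:
80 x 2 = 160 miles
Total distance:
90 + 160 = 250 miles

250 miles


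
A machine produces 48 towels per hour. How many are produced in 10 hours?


Production rate: 48 towels per hour
Time: 10 hours
Total: 48 x 10 = 480 towels

480 towels


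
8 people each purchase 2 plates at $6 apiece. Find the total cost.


Cost per person:
2 x $6 = $12
Group total:
8 x $12 = $96

$96


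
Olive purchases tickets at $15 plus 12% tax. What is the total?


Calculate the tax:
12% of $15 = $1.80
Add tax to price:
$15 + $1.80 = $16.80

$16.80


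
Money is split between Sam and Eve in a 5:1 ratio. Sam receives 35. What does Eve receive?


Find the multiplier:
35 / 5 = 7
Apply to Eve's share:
1 x 7 = 7

7


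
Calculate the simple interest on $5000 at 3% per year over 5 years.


Use the formula I = P x R x T / 100
P x R x T = 5000 x 3 x 5 = 75000
I = 75000 / 100 = $750

$750


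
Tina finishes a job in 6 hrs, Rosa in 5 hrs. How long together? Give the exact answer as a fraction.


Tina's rate: 1/6 of the job per hour
Rosa's rate: 1/5 of the job per hour
Combined rate: 1/6 + 1/5 = 11/30 per hour
Time = 1 / (11/30) = 30/11 hours (≈ 2.73 hours)

30/11 hours


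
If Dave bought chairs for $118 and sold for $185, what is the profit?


Selling price = $185
Cost price = $118
Profit = selling price - cost price:
Profit = $185 - $118 = $67

$67


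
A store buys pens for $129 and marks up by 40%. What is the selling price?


Calculate the markup amount:
40% of $129 = $51.60
Add to cost:
$129 + $51.60 = $180.60

$180.60


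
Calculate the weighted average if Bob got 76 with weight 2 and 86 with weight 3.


Weighted sum:
2 x 76 + 3 x 86 = 410
Total weight:
2 + 3 = 5
Weighted average:
410 / 5 = 82

82


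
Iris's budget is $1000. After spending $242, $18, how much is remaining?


Add up expenses:
$242 + $18 = $260
Subtract from budget:
$1000 - $260 = $740

$740


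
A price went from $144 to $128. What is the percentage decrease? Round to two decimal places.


Find the absolute change:
|128 - 144| = 16
Divide by original and multiply by 100:
16 / 144 x 100 = 11.1111...% ≈ 11.11%

11.11%


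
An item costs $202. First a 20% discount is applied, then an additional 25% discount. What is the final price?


First discount:
20% of $202 = $40.40
Price after first discount:
$202 - $40.40 = $161.60
Second discount:
25% of $161.60 = $40.40
Final price:
$161.60 - $40.40 = $121.20

$121.20


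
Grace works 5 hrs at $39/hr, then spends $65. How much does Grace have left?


Calculate earnings:
5 x $39 = $195
Subtract spending:
$195 - $65 = $130

$130


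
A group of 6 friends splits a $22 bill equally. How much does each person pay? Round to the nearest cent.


Total bill: $22
Number of people: 6
Each pays: $22 / 6 = $3.6666... ≈ $3.67

$3.67


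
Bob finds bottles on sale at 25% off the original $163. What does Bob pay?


Calculate the discount amount:
25% of $163 = $40.75
Subtract from original:
$163 - $40.75 = $122.25

$122.25
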